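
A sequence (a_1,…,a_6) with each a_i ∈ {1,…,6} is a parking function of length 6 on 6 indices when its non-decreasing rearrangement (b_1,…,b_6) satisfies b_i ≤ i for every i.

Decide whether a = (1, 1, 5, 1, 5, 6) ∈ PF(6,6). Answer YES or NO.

NO

Sorted: b = (1, 1, 1, 5, 5, 6).
  b_1=1 ≤ 1
  b_2=1 ≤ 2
  b_3=1 ≤ 3
  b_4=5 > 4
  fails at i=4 ⇒ NO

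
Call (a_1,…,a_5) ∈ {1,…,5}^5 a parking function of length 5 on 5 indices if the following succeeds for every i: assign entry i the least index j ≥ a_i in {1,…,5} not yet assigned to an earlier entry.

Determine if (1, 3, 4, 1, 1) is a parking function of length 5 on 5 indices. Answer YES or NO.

YES

Sorted: b = (1, 1, 1, 3, 4).
  b_1=1 ≤ 1
  b_2=1 ≤ 2
  b_3=1 ≤ 3
  b_4=3 ≤ 4
  b_5=4 ≤ 5
All bounds hold ⇒ YES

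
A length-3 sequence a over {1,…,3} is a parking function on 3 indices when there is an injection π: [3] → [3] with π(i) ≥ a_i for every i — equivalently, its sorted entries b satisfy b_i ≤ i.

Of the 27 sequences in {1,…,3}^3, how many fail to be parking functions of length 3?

11

|PF| = (4−3)·4^(3−1) = 1·16 = 16
Example (3,2,3) → sorted (2,3,3): b_1=2>1, not a PF.
Total 27; non-PF = 27−16 = 11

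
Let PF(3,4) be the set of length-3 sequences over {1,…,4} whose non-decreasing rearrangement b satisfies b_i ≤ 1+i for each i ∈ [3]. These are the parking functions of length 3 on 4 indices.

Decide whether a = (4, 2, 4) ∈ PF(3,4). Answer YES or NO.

NO

Sorted: b = (2, 4, 4).
  b_1=2 ≤ 2
  b_2=4 > 3
  fails at i=2 ⇒ NO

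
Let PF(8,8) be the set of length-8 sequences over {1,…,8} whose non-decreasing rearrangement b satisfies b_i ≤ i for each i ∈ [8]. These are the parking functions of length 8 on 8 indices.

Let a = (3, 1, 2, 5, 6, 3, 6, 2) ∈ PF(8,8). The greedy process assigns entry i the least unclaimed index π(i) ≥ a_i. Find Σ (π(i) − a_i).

Σπ = 8·9/2 = 36 (π permutes [8]); Σa = 3+1+2+5+6+3+6+2 = 28; disp = 36−28 = 8.

8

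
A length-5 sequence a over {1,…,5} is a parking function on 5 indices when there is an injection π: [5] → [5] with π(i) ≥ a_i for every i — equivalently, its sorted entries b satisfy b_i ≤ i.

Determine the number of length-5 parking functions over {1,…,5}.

|PF| = (6−5)·6^(5−1) = 1 · 1296 = 1296 [KW]
Example (3,1,3,3,1) → sorted (1,1,3,3,3): b_i ≤ i ∀i, a PF.

1296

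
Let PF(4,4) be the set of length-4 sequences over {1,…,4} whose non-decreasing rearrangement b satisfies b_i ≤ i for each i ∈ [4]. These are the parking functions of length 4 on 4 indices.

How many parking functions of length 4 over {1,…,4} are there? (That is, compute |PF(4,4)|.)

125

#PF = (4−4+1)·(4+1)^(4−1) = 1×125 = 125
Check (1,1,2,3) → sorted (1,1,2,3): b_i ≤ i ∀i, a PF.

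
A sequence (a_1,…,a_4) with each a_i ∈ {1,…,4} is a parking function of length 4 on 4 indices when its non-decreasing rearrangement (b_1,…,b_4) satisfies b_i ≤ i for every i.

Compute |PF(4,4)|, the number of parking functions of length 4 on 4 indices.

125

Count = (4+1−4)·(4+1)^{4−1} = 1 · 125 = 125
E.g. (4,1,2,2) → sorted (1,2,2,4): b_i ≤ i ∀i, a PF.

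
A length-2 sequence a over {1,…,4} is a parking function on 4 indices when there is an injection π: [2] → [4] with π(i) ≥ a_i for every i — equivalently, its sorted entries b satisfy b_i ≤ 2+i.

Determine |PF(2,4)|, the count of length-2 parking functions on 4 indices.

15

|PF(2,4)| = (4+1−2)·(4+1)^{2−1} = 3·5 = 15 (Pollak)
E.g. (3,4) → sorted (3,4): b_i ≤ 2+i ∀i, a PF.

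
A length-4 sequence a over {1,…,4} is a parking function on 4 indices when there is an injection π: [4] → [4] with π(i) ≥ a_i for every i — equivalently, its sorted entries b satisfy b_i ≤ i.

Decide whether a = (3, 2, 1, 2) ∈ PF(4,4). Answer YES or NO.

YES

Order a: b = (1, 2, 2, 3).
  b_1=1 ≤ 1
  b_2=2 ≤ 2
  b_3=2 ≤ 3
  b_4=3 ≤ 4
All bounds hold ⇒ YES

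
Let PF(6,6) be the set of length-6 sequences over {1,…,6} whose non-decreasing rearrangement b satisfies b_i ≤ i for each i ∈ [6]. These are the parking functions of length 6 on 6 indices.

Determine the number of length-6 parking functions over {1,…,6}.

Count = (6−6+1)·(6+1)^(6−1) = 1×16807 = 16807 (Konheim–Weiss)
Check (2,2,1,5,2,5) → sorted (1,2,2,2,5,5): b_i ≤ i ∀i, a PF.

16807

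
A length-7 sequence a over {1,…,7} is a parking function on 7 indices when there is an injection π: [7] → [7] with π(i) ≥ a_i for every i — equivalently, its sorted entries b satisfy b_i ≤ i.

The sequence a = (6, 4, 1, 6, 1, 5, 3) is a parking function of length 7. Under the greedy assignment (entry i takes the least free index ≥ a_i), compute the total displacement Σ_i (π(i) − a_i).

Σπ = 28 ({1..7} each once); Σa = 6+4+1+6+1+5+3 = 26; disp = 28−26 = 2.

2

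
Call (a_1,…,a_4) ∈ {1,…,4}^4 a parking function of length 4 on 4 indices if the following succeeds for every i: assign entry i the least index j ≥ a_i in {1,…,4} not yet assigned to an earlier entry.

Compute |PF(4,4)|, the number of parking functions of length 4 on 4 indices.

#PF = (4−4+1)·(4+1)^(4−1) = 1×125 = 125
One tuple (3,1,1,3) → sorted (1,1,3,3): b_i ≤ i ∀i, a PF.

125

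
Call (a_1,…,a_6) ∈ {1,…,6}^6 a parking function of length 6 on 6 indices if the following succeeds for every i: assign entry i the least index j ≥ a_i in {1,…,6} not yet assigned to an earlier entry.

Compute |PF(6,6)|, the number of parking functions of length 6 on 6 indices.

16807

Count = 1·7^5 = 1 · 16807 = 16807 [KW]
Check (1,5,2,3,1,3) → sorted (1,1,2,3,3,5): b_i ≤ i ∀i, a PF.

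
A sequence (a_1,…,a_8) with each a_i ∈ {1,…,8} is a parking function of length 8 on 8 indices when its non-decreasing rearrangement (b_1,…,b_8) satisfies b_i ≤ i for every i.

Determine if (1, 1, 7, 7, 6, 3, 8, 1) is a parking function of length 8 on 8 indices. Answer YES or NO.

Sorted: b = (1, 1, 1, 3, 6, 7, 7, 8).
  b_1=1 ≤ 1
  b_2=1 ≤ 2
  b_3=1 ≤ 3
  b_4=3 ≤ 4
  b_5=6 > 5
  fails at i=5 ⇒ NO

NO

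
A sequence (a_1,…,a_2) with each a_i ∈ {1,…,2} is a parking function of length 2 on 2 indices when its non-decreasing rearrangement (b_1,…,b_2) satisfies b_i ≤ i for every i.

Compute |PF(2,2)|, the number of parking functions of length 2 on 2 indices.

3

Count = (2−2+1)·(2+1)^(2−1) = 1×3 = 3 (Konheim–Weiss)
One tuple (2,1) → sorted (1,2): b_i ≤ i ∀i, a PF.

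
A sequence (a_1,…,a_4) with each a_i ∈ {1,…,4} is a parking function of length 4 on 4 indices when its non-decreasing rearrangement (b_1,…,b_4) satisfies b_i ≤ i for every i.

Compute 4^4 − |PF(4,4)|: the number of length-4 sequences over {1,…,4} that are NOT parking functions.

#PF = 1·5^3 = 1·125 = 125 (Pollak)
Example (4,4,4,4) → sorted (4,4,4,4): b_1=4>1, not a PF.
Total 256; non-PF = 256−125 = 131

131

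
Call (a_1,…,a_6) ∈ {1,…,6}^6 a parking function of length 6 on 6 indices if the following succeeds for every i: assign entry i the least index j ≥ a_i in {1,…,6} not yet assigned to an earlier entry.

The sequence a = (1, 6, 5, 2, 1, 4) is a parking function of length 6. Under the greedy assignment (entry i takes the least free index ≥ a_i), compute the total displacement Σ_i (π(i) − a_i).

2

Σπ(i) = 1+…+6 = 21; Σa = 1+6+5+2+1+4 = 19; disp = 21−19 = 2.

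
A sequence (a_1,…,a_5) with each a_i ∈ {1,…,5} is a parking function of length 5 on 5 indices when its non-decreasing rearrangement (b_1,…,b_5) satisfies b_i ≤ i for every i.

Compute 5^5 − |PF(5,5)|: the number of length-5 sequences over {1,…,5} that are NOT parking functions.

|PF(5,5)| = (6−5)·6^(5−1) = 1×1296 = 1296 [KW]
Check (3,4,5,5,4) → sorted (3,4,4,5,5): b_1=3>1, not a PF.
So 3125 − 1296 = 1829 fail.

1829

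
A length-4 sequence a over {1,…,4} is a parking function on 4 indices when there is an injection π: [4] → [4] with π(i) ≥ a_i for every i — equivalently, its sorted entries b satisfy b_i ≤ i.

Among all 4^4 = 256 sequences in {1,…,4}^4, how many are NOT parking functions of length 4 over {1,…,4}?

131

#PF = (4+1−4)·(4+1)^{4−1} = 1·125 = 125 (Konheim–Weiss)
Example (4,4,1,4) → sorted (1,4,4,4): b_2=4>2, not a PF.
So 256 − 125 = 131 fail.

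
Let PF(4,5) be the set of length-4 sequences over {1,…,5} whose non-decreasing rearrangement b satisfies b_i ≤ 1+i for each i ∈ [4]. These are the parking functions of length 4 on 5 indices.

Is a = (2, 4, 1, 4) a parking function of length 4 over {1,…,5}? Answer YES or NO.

Sorted: b = (1, 2, 4, 4).
  b_1=1 ≤ 2
  b_2=2 ≤ 3
  b_3=4 ≤ 4
  b_4=4 ≤ 5
All bounds hold ⇒ YES

YES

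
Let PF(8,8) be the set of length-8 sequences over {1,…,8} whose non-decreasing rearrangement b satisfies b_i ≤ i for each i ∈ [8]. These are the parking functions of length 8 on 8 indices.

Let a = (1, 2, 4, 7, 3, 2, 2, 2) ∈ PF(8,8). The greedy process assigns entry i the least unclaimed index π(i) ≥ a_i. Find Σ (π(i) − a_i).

13

Σπ = 8·9/2 = 36 (π permutes [8]); Σa = 1+2+4+7+3+2+2+2 = 23; disp = 36−23 = 13.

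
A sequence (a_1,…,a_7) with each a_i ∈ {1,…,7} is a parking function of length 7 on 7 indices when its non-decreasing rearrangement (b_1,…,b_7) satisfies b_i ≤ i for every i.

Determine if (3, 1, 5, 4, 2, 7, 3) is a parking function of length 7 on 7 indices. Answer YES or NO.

Rearranged: b = (1, 2, 3, 3, 4, 5, 7).
  b_1=1 ≤ 1
  b_2=2 ≤ 2
  b_3=3 ≤ 3
  b_4=3 ≤ 4
  b_5=4 ≤ 5
  b_6=5 ≤ 6
  b_7=7 ≤ 7
All bounds hold ⇒ YES

YES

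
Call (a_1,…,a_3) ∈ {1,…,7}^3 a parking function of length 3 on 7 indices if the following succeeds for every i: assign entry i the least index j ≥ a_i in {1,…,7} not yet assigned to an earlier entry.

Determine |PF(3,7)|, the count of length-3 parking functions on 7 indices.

#PF = (7+1−3)·(7+1)^{3−1} = 5×64 = 320 (Konheim–Weiss)
One tuple (1,7,1) → sorted (1,1,7): b_i ≤ 4+i ∀i, a PF.

320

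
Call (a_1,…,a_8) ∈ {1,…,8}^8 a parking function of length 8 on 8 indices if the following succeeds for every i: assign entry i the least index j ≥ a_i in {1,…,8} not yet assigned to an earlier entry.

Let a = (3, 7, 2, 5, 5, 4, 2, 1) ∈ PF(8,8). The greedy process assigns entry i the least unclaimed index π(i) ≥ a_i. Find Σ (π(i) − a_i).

Σπ(i) = 1+…+8 = 36; Σa = 3+7+2+5+5+4+2+1 = 29; disp = 36−29 = 7.

7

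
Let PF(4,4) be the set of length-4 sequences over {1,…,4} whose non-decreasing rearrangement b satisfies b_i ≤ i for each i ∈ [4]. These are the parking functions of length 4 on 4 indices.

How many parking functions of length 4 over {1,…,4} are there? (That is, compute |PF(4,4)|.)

|PF| = (5−4)·5^(4−1) = 1×125 = 125
One tuple (1,4,3,2) → sorted (1,2,3,4): b_i ≤ i ∀i, a PF.

125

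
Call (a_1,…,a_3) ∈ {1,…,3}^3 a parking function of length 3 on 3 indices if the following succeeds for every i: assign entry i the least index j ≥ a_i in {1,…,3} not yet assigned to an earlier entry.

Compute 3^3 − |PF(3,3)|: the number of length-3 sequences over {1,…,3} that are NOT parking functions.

11

#PF = 1·4^2 = 1·16 = 16 (Konheim–Weiss)
Example (3,3,1) → sorted (1,3,3): b_2=3>2, not a PF.
3^3 − 16 = 27 − 16 = 11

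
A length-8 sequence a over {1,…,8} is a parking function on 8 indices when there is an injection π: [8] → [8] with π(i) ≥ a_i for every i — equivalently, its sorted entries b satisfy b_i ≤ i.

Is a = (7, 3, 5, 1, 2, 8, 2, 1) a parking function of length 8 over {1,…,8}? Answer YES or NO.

YES

Rearranged: b = (1, 1, 2, 2, 3, 5, 7, 8).
  b_1=1 ≤ 1
  b_2=1 ≤ 2
  b_3=2 ≤ 3
  b_4=2 ≤ 4
  b_5=3 ≤ 5
  b_6=5 ≤ 6
  b_7=7 ≤ 7
  b_8=8 ≤ 8
All bounds hold ⇒ YES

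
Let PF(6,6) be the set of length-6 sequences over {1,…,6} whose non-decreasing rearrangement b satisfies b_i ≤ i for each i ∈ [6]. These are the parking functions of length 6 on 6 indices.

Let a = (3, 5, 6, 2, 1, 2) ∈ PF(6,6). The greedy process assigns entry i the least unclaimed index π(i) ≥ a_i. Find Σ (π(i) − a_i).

2

Σπ = 21 ({1..6} each once); Σa = 3+5+6+2+1+2 = 19; disp = 21−19 = 2.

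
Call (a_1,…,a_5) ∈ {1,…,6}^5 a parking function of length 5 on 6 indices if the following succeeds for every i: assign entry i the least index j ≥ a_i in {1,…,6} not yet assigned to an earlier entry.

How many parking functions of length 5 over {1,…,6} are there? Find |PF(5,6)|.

4802

#PF = (7−5)·7^(5−1) = 2·2401 = 4802 (Konheim–Weiss)
Example (2,1,3,2,5) → sorted (1,2,2,3,5): b_i ≤ 1+i ∀i, a PF.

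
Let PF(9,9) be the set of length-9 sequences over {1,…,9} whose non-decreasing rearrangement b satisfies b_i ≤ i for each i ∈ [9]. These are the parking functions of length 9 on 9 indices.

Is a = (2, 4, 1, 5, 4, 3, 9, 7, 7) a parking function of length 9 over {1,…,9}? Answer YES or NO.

Rearranged: b = (1, 2, 3, 4, 4, 5, 7, 7, 9).
  b_1=1 ≤ 1
  b_2=2 ≤ 2
  b_3=3 ≤ 3
  b_4=4 ≤ 4
  b_5=4 ≤ 5
  b_6=5 ≤ 6
  b_7=7 ≤ 7
  b_8=7 ≤ 8
  b_9=9 ≤ 9
All bounds hold ⇒ YES

YES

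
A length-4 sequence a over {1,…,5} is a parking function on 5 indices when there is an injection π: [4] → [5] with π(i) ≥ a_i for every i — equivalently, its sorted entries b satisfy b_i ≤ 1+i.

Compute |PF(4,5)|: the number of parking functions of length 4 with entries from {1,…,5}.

432

|PF| = 2·6^3 = 2·216 = 432 (Konheim–Weiss)
Check (3,1,3,3) → sorted (1,3,3,3): b_i ≤ 1+i ∀i, a PF.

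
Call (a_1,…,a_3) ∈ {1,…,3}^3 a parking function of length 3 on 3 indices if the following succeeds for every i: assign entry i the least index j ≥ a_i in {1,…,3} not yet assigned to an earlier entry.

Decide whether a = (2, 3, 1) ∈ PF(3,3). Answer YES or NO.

Rearranged: b = (1, 2, 3).
  b_1=1 ≤ 1
  b_2=2 ≤ 2
  b_3=3 ≤ 3
All bounds hold ⇒ YES

YES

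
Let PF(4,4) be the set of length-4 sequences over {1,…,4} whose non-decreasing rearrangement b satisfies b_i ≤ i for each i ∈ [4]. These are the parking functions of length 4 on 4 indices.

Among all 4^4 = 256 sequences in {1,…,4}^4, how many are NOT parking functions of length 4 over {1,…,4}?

131

#PF = (4−4+1)·(4+1)^(4−1) = 1·125 = 125 [KW]
Example (2,4,4,3) → sorted (2,3,4,4): b_1=2>1, not a PF.
So 256 − 125 = 131 fail.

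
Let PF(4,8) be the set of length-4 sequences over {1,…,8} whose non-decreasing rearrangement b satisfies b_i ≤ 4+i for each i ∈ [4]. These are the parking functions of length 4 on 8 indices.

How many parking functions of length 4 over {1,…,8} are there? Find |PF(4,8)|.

3645

|PF| = (8+1−4)·(8+1)^{4−1} = 5 · 729 = 3645 (Konheim–Weiss)
E.g. (2,8,1,2) → sorted (1,2,2,8): b_i ≤ 4+i ∀i, a PF.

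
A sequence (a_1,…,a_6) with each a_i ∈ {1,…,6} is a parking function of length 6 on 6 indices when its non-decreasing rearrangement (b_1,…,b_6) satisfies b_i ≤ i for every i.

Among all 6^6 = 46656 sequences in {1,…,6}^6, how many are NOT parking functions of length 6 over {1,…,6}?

#PF = (6+1−6)·(6+1)^{6−1} = 1×16807 = 16807 [KW]
E.g. (6,6,2,5,4,5) → sorted (2,4,5,5,6,6): b_1=2>1, not a PF.
6^6 − 16807 = 46656 − 16807 = 29849

29849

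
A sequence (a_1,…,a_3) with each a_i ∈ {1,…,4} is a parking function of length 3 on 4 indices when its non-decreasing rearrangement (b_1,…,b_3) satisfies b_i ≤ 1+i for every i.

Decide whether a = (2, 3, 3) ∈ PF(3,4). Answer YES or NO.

Rearranged: b = (2, 3, 3).
  b_1=2 ≤ 2
  b_2=3 ≤ 3
  b_3=3 ≤ 4
All bounds hold ⇒ YES

YES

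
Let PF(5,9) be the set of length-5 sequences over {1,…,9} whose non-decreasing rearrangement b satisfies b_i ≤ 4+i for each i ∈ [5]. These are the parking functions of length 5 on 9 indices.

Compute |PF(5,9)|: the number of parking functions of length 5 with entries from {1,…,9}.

50000

|PF| = (10−5)·10^(5−1) = 5×10000 = 50000 [KW]
Check (6,4,6,4,5) → sorted (4,4,5,6,6): b_i ≤ 4+i ∀i, a PF.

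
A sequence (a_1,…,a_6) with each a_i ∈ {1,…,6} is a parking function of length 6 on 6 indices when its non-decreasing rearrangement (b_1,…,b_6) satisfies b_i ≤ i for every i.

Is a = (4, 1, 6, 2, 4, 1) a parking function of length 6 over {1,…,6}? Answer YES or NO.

YES

Order a: b = (1, 1, 2, 4, 4, 6).
  b_1=1 ≤ 1
  b_2=1 ≤ 2
  b_3=2 ≤ 3
  b_4=4 ≤ 4
  b_5=4 ≤ 5
  b_6=6 ≤ 6
All bounds hold ⇒ YES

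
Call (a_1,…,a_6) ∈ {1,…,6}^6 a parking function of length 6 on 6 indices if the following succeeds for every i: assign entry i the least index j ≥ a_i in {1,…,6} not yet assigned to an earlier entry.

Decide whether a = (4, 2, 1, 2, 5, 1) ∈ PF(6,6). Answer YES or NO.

YES

Order a: b = (1, 1, 2, 2, 4, 5).
  b_1=1 ≤ 1
  b_2=1 ≤ 2
  b_3=2 ≤ 3
  b_4=2 ≤ 4
  b_5=4 ≤ 5
  b_6=5 ≤ 6
All bounds hold ⇒ YES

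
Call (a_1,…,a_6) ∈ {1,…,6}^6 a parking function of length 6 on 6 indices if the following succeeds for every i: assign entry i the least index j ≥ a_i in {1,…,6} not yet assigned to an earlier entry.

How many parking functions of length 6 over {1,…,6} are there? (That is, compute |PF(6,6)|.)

Count = (6−6+1)·(6+1)^(6−1) = 1·16807 = 16807 (Konheim–Weiss)
E.g. (5,3,2,1,1,4) → sorted (1,1,2,3,4,5): b_i ≤ i ∀i, a PF.

16807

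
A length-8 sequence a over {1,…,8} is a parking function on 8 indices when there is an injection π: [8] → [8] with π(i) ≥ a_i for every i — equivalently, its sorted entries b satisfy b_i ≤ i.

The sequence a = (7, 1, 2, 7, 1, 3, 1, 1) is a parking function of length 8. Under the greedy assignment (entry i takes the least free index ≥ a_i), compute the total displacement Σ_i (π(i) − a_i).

Σπ = 36 ({1..8} each once); Σa = 7+1+2+7+1+3+1+1 = 23; disp = 36−23 = 13.

13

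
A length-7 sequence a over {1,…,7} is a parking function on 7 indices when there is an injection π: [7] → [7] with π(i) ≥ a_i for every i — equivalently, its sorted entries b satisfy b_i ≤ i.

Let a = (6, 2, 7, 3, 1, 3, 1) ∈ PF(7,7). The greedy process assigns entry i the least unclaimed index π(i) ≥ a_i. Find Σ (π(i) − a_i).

Σπ = 7·8/2 = 28 (π permutes [7]); Σa = 6+2+7+3+1+3+1 = 23; disp = 28−23 = 5.

5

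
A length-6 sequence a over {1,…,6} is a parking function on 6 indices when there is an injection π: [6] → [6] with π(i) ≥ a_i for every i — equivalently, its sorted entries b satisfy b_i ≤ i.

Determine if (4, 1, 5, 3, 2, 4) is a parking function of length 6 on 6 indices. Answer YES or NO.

YES

Sorted: b = (1, 2, 3, 4, 4, 5).
  b_1=1 ≤ 1
  b_2=2 ≤ 2
  b_3=3 ≤ 3
  b_4=4 ≤ 4
  b_5=4 ≤ 5
  b_6=5 ≤ 6
All bounds hold ⇒ YES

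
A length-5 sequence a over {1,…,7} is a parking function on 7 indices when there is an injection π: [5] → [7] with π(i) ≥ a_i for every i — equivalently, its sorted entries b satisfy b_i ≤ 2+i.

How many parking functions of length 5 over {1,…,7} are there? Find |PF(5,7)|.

|PF| = (7+1−5)·(7+1)^{5−1} = 3×4096 = 12288
Example (1,2,6,1,7) → sorted (1,1,2,6,7): b_i ≤ 2+i ∀i, a PF.

12288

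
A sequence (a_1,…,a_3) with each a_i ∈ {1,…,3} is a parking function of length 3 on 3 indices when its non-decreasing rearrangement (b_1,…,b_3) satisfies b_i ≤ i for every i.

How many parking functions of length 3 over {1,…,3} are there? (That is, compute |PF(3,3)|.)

16

|PF(3,3)| = 1·4^2 = 1·16 = 16 (Konheim–Weiss)
One tuple (2,1,2) → sorted (1,2,2): b_i ≤ i ∀i, a PF.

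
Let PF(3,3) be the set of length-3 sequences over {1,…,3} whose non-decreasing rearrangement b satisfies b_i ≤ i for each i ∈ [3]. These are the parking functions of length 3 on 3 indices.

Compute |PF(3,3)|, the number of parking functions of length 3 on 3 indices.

Count = (3−3+1)·(3+1)^(3−1) = 1×16 = 16 [KW]
E.g. (2,1,3) → sorted (1,2,3): b_i ≤ i ∀i, a PF.

16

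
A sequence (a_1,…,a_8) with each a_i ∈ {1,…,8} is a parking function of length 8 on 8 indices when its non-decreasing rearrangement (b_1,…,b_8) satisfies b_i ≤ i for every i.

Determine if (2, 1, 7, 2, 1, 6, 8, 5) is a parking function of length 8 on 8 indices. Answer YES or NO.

Sorted: b = (1, 1, 2, 2, 5, 6, 7, 8).
  b_1=1 ≤ 1
  b_2=1 ≤ 2
  b_3=2 ≤ 3
  b_4=2 ≤ 4
  b_5=5 ≤ 5
  b_6=6 ≤ 6
  b_7=7 ≤ 7
  b_8=8 ≤ 8
All bounds hold ⇒ YES

YES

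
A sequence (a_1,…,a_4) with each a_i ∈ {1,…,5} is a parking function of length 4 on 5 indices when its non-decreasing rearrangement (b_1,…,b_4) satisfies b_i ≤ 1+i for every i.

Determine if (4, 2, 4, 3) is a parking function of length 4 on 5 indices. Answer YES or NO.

YES

Rearranged: b = (2, 3, 4, 4).
  b_1=2 ≤ 2
  b_2=3 ≤ 3
  b_3=4 ≤ 4
  b_4=4 ≤ 5
All bounds hold ⇒ YES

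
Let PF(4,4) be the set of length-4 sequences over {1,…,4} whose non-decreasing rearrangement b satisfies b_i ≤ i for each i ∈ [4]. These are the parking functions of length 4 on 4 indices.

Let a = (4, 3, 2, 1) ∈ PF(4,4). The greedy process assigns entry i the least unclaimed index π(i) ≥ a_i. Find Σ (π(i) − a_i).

Σπ(i) = 1+…+4 = 10; Σa = 4+3+2+1 = 10; disp = 10−10 = 0.

0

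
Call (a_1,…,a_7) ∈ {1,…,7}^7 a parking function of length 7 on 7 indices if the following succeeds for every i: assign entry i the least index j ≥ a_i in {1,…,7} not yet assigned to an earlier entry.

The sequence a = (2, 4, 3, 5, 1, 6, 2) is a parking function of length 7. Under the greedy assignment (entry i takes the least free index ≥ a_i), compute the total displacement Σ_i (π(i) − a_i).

5

Σπ = 7·8/2 = 28 (π permutes [7]); Σa = 2+4+3+5+1+6+2 = 23; disp = 28−23 = 5.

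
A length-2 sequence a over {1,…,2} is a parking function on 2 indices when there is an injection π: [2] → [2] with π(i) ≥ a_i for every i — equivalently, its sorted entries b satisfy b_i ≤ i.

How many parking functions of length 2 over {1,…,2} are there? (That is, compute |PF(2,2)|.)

|PF| = 1·3^1 = 1·3 = 3
Example (1,2) → sorted (1,2): b_i ≤ i ∀i, a PF.

3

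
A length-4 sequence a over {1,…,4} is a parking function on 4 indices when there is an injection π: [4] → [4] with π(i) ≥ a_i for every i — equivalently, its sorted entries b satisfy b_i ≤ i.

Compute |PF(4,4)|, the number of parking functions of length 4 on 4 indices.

125

|PF| = (4+1−4)·(4+1)^{4−1} = 1×125 = 125 [KW]
Example (1,1,2,2) → sorted (1,1,2,2): b_i ≤ i ∀i, a PF.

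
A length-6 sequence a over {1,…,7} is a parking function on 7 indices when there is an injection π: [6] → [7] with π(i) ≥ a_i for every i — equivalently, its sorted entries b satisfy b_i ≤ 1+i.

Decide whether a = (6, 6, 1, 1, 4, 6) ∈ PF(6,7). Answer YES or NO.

Order a: b = (1, 1, 4, 6, 6, 6).
  b_1=1 ≤ 2
  b_2=1 ≤ 3
  b_3=4 ≤ 4
  b_4=6 > 5
  fails at i=4 ⇒ NO

NO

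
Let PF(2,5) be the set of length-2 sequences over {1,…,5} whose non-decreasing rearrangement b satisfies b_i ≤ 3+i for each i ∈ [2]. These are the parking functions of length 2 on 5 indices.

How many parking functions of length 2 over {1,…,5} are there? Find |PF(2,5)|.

Count = 4·6^1 = 4 · 6 = 24 [KW]
One tuple (4,1) → sorted (1,4): b_i ≤ 3+i ∀i, a PF.

24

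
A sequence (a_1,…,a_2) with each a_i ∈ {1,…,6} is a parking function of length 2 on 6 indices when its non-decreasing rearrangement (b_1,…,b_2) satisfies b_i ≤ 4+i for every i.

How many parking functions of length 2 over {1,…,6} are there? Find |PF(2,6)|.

Count = (6−2+1)·(6+1)^(2−1) = 5×7 = 35 (Konheim–Weiss)
Check (6,2) → sorted (2,6): b_i ≤ 4+i ∀i, a PF.

35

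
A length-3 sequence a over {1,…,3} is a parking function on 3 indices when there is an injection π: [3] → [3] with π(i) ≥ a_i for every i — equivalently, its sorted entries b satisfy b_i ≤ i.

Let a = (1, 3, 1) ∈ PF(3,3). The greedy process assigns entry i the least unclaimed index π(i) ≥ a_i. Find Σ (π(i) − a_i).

Σπ = 3·4/2 = 6 (π permutes [3]); Σa = 1+3+1 = 5; disp = 6−5 = 1.

1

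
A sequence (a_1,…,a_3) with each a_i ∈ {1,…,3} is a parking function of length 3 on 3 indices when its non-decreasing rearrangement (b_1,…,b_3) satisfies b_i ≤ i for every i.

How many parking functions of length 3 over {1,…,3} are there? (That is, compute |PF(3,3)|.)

16

#PF = (3+1−3)·(3+1)^{3−1} = 1 · 16 = 16
Check (1,3,2) → sorted (1,2,3): b_i ≤ i ∀i, a PF.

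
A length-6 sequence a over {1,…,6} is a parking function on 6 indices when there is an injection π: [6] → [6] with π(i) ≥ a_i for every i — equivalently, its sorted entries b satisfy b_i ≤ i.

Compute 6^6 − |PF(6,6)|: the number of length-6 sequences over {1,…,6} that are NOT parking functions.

Count = (6+1−6)·(6+1)^{6−1} = 1·16807 = 16807 [KW]
Check (6,1,6,6,6,3) → sorted (1,3,6,6,6,6): b_2=3>2, not a PF.
6^6 − 16807 = 46656 − 16807 = 29849

29849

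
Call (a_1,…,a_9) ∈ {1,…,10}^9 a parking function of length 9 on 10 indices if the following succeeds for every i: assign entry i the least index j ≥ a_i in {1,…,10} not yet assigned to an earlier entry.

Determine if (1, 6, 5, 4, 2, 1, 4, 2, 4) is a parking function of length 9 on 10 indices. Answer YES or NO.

YES

Sorted: b = (1, 1, 2, 2, 4, 4, 4, 5, 6).
  b_1=1 ≤ 2
  b_2=1 ≤ 3
  b_3=2 ≤ 4
  b_4=2 ≤ 5
  b_5=4 ≤ 6
  b_6=4 ≤ 7
  b_7=4 ≤ 8
  b_8=5 ≤ 9
  b_9=6 ≤ 10
All bounds hold ⇒ YES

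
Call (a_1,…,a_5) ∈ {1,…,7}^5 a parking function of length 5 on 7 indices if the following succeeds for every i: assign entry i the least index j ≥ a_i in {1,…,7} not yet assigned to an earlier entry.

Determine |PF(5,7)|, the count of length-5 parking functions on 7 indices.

Count = (7+1−5)·(7+1)^{5−1} = 3×4096 = 12288 (Pollak)
One tuple (4,5,2,3,2) → sorted (2,2,3,4,5): b_i ≤ 2+i ∀i, a PF.

12288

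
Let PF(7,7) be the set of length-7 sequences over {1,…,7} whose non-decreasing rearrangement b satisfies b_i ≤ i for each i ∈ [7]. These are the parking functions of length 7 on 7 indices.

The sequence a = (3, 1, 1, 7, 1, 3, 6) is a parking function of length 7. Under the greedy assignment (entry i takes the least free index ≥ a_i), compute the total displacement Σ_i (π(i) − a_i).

Σπ(i) = 1+…+7 = 28; Σa = 3+1+1+7+1+3+6 = 22; disp = 28−22 = 6.

6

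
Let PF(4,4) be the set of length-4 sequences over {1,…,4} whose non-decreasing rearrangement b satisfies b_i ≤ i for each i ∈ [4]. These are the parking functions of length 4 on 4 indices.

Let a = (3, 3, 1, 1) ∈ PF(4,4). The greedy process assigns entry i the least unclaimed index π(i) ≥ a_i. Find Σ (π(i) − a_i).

2

Σπ = 10 ({1..4} each once); Σa = 3+3+1+1 = 8; disp = 10−8 = 2.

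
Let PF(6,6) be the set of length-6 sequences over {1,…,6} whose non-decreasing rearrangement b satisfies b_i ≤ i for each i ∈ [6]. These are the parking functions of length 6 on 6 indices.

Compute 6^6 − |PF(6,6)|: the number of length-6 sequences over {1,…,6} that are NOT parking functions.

29849

|PF(6,6)| = (6−6+1)·(6+1)^(6−1) = 1 · 16807 = 16807
E.g. (6,5,5,2,6,4) → sorted (2,4,5,5,6,6): b_1=2>1, not a PF.
6^6 − 16807 = 46656 − 16807 = 29849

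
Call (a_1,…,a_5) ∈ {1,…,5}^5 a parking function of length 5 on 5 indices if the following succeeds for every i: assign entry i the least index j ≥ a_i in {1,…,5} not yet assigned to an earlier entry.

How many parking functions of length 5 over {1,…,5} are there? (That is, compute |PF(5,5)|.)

#PF = (5−5+1)·(5+1)^(5−1) = 1 · 1296 = 1296 (Konheim–Weiss)
One tuple (2,3,2,5,1) → sorted (1,2,2,3,5): b_i ≤ i ∀i, a PF.

1296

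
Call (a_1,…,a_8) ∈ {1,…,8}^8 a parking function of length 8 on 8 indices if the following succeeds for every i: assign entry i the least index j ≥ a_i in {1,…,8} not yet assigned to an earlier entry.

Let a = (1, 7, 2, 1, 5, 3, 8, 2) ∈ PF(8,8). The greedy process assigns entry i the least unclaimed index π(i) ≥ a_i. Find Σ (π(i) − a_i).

Σπ = 8·9/2 = 36 (π permutes [8]); Σa = 1+7+2+1+5+3+8+2 = 29; disp = 36−29 = 7.

7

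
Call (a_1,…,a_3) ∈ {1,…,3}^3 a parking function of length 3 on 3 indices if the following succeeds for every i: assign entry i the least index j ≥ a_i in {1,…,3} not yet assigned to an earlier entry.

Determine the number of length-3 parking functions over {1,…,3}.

16

|PF(3,3)| = (4−3)·4^(3−1) = 1·16 = 16
E.g. (1,1,3) → sorted (1,1,3): b_i ≤ i ∀i, a PF.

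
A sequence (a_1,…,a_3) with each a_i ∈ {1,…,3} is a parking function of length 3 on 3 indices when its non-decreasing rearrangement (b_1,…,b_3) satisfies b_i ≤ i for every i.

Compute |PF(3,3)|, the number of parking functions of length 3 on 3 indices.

16

Count = (3−3+1)·(3+1)^(3−1) = 1·16 = 16 (Pollak)
E.g. (3,2,1) → sorted (1,2,3): b_i ≤ i ∀i, a PF.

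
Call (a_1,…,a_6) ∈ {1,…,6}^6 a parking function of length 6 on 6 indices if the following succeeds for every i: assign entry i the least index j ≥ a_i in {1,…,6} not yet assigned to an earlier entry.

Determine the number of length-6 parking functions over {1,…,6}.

16807

|PF(6,6)| = (6−6+1)·(6+1)^(6−1) = 1 · 16807 = 16807
One tuple (3,1,4,1,6,5) → sorted (1,1,3,4,5,6): b_i ≤ i ∀i, a PF.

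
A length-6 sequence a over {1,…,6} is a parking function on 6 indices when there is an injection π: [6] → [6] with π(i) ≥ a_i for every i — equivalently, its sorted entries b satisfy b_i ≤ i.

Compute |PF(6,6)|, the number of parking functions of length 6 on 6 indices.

#PF = (7−6)·7^(6−1) = 1×16807 = 16807
Example (3,1,6,2,2,3) → sorted (1,2,2,3,3,6): b_i ≤ i ∀i, a PF.

16807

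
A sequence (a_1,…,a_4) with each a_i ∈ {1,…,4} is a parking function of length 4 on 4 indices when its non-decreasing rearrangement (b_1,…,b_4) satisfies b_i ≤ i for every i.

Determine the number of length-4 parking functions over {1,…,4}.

125

Count = (5−4)·5^(4−1) = 1×125 = 125
E.g. (2,1,3,1) → sorted (1,1,2,3): b_i ≤ i ∀i, a PF.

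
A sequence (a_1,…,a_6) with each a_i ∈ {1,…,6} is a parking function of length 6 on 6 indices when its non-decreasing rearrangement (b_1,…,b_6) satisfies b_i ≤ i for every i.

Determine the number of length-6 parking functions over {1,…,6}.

|PF| = (7−6)·7^(6−1) = 1·16807 = 16807 [KW]
E.g. (2,3,3,1,1,1) → sorted (1,1,1,2,3,3): b_i ≤ i ∀i, a PF.

16807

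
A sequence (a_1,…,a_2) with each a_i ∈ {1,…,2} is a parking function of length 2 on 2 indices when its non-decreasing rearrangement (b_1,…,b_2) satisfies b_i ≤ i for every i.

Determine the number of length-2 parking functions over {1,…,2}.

3

|PF(2,2)| = 1·3^1 = 1 · 3 = 3 (Pollak)
Example (1,1) → sorted (1,1): b_i ≤ i ∀i, a PF.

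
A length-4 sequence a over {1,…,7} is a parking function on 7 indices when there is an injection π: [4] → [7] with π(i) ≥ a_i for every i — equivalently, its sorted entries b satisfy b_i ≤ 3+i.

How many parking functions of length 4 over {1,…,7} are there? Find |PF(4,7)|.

|PF| = (7+1−4)·(7+1)^{4−1} = 4·512 = 2048
Example (4,2,1,2) → sorted (1,2,2,4): b_i ≤ 3+i ∀i, a PF.

2048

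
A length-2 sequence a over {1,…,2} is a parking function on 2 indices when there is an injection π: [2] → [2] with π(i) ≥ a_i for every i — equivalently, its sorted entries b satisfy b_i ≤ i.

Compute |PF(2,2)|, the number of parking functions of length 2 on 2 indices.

|PF| = (2−2+1)·(2+1)^(2−1) = 1×3 = 3 (Konheim–Weiss)
Example (1,2) → sorted (1,2): b_i ≤ i ∀i, a PF.

3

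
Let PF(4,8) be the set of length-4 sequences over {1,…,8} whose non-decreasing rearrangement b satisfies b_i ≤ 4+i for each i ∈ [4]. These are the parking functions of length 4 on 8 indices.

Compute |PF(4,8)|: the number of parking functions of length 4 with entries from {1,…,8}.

3645

|PF| = (9−4)·9^(4−1) = 5 · 729 = 3645 [KW]
E.g. (5,2,7,4) → sorted (2,4,5,7): b_i ≤ 4+i ∀i, a PF.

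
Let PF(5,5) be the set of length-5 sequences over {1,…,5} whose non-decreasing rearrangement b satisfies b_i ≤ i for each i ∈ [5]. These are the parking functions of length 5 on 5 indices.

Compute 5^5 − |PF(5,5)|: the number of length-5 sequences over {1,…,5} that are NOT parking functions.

Count = (6−5)·6^(5−1) = 1·1296 = 1296 (Konheim–Weiss)
Example (4,5,4,2,5) → sorted (2,4,4,5,5): b_1=2>1, not a PF.
Total 3125; non-PF = 3125−1296 = 1829

1829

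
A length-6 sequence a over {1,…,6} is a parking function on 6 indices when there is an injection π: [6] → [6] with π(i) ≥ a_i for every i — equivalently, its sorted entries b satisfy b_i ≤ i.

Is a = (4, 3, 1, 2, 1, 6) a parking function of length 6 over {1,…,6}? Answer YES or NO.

Rearranged: b = (1, 1, 2, 3, 4, 6).
  b_1=1 ≤ 1
  b_2=1 ≤ 2
  b_3=2 ≤ 3
  b_4=3 ≤ 4
  b_5=4 ≤ 5
  b_6=6 ≤ 6
All bounds hold ⇒ YES

YES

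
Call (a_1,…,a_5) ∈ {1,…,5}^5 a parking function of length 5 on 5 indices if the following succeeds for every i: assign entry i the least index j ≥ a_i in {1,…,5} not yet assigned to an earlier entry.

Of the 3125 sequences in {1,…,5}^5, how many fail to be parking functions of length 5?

1829

|PF(5,5)| = 1·6^4 = 1×1296 = 1296 [KW]
E.g. (4,4,5,5,4) → sorted (4,4,4,5,5): b_1=4>1, not a PF.
Total 3125; non-PF = 3125−1296 = 1829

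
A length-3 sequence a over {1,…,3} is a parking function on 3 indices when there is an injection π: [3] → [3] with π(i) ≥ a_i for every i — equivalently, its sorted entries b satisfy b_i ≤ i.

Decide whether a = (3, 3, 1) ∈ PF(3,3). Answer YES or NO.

NO

Rearranged: b = (1, 3, 3).
  b_1=1 ≤ 1
  b_2=3 > 2
  fails at i=2 ⇒ NO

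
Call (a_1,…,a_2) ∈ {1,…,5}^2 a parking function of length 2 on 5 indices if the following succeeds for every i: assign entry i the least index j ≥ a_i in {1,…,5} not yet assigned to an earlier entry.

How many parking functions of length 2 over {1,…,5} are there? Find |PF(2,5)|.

24

|PF(2,5)| = (6−2)·6^(2−1) = 4×6 = 24
Example (2,1) → sorted (1,2): b_i ≤ 3+i ∀i, a PF.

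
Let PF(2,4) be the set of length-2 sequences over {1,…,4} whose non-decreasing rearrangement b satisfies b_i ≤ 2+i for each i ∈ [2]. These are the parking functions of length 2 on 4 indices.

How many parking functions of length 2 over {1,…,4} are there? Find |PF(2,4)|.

|PF| = (5−2)·5^(2−1) = 3·5 = 15 (Pollak)
Example (3,4) → sorted (3,4): b_i ≤ 2+i ∀i, a PF.

15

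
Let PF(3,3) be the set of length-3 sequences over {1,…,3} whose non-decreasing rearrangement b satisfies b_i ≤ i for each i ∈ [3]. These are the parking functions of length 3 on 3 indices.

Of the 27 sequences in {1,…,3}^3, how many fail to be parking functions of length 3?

#PF = (4−3)·4^(3−1) = 1×16 = 16 (Konheim–Weiss)
Example (1,3,3) → sorted (1,3,3): b_2=3>2, not a PF.
Total 27; non-PF = 27−16 = 11

11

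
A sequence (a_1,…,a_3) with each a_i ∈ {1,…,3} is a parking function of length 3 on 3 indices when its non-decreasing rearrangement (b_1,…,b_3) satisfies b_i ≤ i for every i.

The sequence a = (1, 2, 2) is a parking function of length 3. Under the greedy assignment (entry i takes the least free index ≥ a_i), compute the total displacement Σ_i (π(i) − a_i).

Σπ = 3·4/2 = 6 (π permutes [3]); Σa = 1+2+2 = 5; disp = 6−5 = 1.

1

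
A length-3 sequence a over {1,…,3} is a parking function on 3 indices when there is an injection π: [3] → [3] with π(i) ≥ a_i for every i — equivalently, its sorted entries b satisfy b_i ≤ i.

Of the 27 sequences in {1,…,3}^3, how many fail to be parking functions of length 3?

11

#PF = 1·4^2 = 1 · 16 = 16 (Pollak)
Example (2,3,3) → sorted (2,3,3): b_1=2>1, not a PF.
3^3 − 16 = 27 − 16 = 11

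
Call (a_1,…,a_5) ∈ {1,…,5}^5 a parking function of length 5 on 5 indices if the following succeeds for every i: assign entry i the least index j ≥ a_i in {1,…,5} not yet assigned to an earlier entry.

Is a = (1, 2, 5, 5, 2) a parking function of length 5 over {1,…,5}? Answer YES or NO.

Rearranged: b = (1, 2, 2, 5, 5).
  b_1=1 ≤ 1
  b_2=2 ≤ 2
  b_3=2 ≤ 3
  b_4=5 > 4
  fails at i=4 ⇒ NO

NO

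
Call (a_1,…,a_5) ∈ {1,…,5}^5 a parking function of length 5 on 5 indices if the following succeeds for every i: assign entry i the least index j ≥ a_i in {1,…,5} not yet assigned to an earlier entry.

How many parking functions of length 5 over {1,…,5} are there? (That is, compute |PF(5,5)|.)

1296

|PF| = (5+1−5)·(5+1)^{5−1} = 1·1296 = 1296 [KW]
Example (3,4,1,2,5) → sorted (1,2,3,4,5): b_i ≤ i ∀i, a PF.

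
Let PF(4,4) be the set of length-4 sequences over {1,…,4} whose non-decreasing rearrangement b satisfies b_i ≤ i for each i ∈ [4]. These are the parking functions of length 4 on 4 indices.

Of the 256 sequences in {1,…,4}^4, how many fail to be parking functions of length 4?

131

#PF = (4+1−4)·(4+1)^{4−1} = 1·125 = 125 (Pollak)
Check (4,4,1,1) → sorted (1,1,4,4): b_3=4>3, not a PF.
4^4 − 125 = 256 − 125 = 131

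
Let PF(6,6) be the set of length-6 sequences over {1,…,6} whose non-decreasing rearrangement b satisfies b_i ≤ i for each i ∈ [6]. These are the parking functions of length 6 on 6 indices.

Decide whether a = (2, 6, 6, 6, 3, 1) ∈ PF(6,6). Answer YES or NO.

NO

Order a: b = (1, 2, 3, 6, 6, 6).
  b_1=1 ≤ 1
  b_2=2 ≤ 2
  b_3=3 ≤ 3
  b_4=6 > 4
  fails at i=4 ⇒ NO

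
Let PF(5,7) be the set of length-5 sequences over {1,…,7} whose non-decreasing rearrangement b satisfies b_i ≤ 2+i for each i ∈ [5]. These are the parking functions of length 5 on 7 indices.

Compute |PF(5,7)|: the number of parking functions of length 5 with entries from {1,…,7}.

#PF = 3·8^4 = 3 · 4096 = 12288
Check (3,3,2,6,2) → sorted (2,2,3,3,6): b_i ≤ 2+i ∀i, a PF.

12288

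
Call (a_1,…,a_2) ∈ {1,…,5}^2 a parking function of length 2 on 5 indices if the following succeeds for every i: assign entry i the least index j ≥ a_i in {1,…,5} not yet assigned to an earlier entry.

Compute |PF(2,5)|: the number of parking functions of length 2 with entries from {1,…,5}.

24

|PF| = (5+1−2)·(5+1)^{2−1} = 4·6 = 24 [KW]
One tuple (1,3) → sorted (1,3): b_i ≤ 3+i ∀i, a PF.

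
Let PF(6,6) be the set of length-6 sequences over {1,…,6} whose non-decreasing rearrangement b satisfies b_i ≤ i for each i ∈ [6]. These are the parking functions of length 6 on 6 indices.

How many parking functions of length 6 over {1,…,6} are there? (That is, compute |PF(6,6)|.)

16807

Count = (6−6+1)·(6+1)^(6−1) = 1×16807 = 16807
Example (5,4,3,2,1,5) → sorted (1,2,3,4,5,5): b_i ≤ i ∀i, a PF.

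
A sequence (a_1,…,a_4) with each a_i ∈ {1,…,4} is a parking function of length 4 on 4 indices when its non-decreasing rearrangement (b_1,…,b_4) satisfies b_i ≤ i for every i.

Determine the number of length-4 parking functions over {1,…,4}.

|PF| = (4+1−4)·(4+1)^{4−1} = 1×125 = 125 (Pollak)
E.g. (2,2,2,1) → sorted (1,2,2,2): b_i ≤ i ∀i, a PF.

125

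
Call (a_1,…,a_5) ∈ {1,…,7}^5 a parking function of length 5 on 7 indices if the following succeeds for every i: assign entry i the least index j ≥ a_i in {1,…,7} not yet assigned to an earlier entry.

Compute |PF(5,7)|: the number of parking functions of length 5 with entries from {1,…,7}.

12288

|PF| = (8−5)·8^(5−1) = 3 · 4096 = 12288 (Pollak)
One tuple (4,7,5,1,4) → sorted (1,4,4,5,7): b_i ≤ 2+i ∀i, a PF.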